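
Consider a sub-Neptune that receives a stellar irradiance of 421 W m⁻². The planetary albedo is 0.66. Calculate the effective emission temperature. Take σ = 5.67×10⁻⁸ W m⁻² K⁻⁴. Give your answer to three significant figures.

159 K

Absorbed flux (global mean): S(1−α)/4 = 421.0·0.34/4 = 35.78 W m⁻².
In equilibrium σT⁴ equals this, so T = 158.5 K.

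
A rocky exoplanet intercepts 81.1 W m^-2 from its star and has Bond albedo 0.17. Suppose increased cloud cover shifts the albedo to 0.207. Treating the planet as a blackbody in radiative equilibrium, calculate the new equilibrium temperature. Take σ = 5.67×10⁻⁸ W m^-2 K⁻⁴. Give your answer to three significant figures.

New equilibrium: T₂ = [(1−0.207)·81.10/(4σ)]^(1/4) = 129.8 K.

130 kelvin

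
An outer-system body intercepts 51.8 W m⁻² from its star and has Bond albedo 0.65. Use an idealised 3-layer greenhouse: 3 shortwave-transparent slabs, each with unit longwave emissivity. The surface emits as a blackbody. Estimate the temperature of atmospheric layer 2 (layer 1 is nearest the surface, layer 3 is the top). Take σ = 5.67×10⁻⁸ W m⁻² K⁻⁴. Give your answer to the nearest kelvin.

112 K

The effective emission temperature is T_e = [S(1−α)/(4σ)]^¼ = 94.56 K.
The net upward flux σT_e⁴ is constant between every pair of levels, so T_k⁴ = (N+1−k)T_e⁴.
With k = 2: T_2 = (3+1−2)^¼·94.56 K = 112.4 K.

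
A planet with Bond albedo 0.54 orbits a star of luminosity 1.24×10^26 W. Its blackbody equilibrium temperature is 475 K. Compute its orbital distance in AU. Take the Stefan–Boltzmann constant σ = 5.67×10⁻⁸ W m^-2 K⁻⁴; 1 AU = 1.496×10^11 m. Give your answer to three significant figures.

Required flux: S = 4σT⁴/(1−α) = 25100 W m^-2.
Then d = [L/(4πS)]^(1/2) = 1.983×10^10 m, i.e. 0.1325 AU.

0.133 AU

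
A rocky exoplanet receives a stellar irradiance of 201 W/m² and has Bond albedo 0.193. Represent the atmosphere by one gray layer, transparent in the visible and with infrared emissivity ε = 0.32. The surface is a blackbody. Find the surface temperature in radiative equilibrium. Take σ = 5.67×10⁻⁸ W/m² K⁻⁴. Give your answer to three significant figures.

The planet radiates to space at T_e = [S(1−α)/(4σ)]^(1/4) = 163.5 K.
The surface balance (absorbed SW + ε·downward IR = σT_s⁴) with T_a⁴ = T_s⁴/2 reduces to T_s = T_e·[2/(2−ε)]^¼ = 170.8 K.

171 K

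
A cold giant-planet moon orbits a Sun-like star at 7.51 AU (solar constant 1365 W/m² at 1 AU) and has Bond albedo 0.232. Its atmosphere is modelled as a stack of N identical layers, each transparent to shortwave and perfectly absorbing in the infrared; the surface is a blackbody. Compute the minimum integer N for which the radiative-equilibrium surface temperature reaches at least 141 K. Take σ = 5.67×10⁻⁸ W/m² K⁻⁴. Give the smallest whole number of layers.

4

By the inverse-square law, S = 1365/7.51² = 24.20 W/m².
The effective emission temperature is T_e = [S(1−α)/(4σ)]^¼ = 95.15 K.
Need (N+1)T_e⁴ ≥ T_s⁴, i.e. N+1 ≥ (141/95.15)⁴ = 4.823.
Rounding up, N = 4.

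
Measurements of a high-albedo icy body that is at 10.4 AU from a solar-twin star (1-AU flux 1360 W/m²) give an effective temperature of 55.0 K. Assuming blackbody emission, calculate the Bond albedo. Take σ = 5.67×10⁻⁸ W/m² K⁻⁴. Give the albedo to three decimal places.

0.835

By the inverse-square law, S = 1360/10.4² = 12.57 W/m².
Energy balance: S(1−α)/4 = σT⁴, so 1−α = 4σT⁴/S.
4σT⁴ = 4·5.67×10⁻⁸·(55.0)⁴ = 2.075 W/m².
1−α = 2.075/12.57 = 0.1651, so α = 0.8349.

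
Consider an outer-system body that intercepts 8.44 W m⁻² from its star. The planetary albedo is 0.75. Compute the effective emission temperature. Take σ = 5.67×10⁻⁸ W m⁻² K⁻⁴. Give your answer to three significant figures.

55.2 kelvin

The planet absorbs (1−α)S over its disc πR² and re-emits over 4πR², so the mean absorbed flux is (1−0.75)·8.440/4 = 0.5275 W m⁻².
Set σT⁴ = 0.5275 → T = (0.5275/σ)^(1/4) = 55.23 K.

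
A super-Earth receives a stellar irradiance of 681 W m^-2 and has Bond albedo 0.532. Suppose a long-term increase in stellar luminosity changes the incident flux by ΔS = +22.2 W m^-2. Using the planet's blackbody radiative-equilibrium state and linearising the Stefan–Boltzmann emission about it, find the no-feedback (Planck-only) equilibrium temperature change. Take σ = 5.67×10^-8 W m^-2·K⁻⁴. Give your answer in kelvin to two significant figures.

Reference equilibrium: T_e = [S(1−α)/(4σ)]^(1/4) = 193.6 K.
ΔF = Δ[S(1−α)]/4 = (1−0.532)·+22.2/4 = 2.597 W m^-2.
Planck response: λ_P = 4σT_e³ = 4·5.67×10⁻⁸·(193.6)³ = 1.646 W m^-2/K.
Hence the no-feedback warming is ΔF/(4σT_e³) = 1.58 K.

1.6 K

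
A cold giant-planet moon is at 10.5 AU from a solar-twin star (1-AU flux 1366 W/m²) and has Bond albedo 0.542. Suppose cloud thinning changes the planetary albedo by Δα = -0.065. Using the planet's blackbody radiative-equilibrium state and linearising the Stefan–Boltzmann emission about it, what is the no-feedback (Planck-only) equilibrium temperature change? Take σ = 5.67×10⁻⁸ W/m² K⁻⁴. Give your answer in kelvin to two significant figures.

By the inverse-square law, S = 1366/10.5² = 12.39 W/m².
Unperturbed T_e = [12.39·(1−0.542)/(4σ)]^¼ = 70.73 K.
TOA radiative forcing: ΔF = −S·Δα/4 = −12.39·(-0.065)/4 = 0.2013 W/m².
Planck response: λ_P = 4σT_e³ = 4·5.67×10⁻⁸·(70.73)³ = 0.08024 W/m²/K.
Hence the no-feedback warming is ΔF/(4σT_e³) = 2.51 K.

2.5 K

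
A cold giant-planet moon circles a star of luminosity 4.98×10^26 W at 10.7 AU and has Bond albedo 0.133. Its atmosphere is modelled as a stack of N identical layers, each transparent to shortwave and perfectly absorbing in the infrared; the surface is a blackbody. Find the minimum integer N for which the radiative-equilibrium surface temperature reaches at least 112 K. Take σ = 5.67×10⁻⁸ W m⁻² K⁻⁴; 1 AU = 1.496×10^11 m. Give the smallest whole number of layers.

d = 10.7 × 1.496×10^11 m = 1.601×10^12 m.
Flux at the orbit: S = L/(4πd²) = 4.98×10^26/(4π·(1.60×10^12)²) = 15.47 W m⁻².
OLR = S(1−α)/4 = 3.352 W m⁻²; the top layer radiates at T_e = 87.69 K.
T_s = (N+1)^(1/4)·T_e ≥ 112 K requires N+1 ≥ (T_s/T_e)⁴ = (112/87.69)⁴ = 2.661.
So N ≥ 1.661; the smallest integer is N = 2.

2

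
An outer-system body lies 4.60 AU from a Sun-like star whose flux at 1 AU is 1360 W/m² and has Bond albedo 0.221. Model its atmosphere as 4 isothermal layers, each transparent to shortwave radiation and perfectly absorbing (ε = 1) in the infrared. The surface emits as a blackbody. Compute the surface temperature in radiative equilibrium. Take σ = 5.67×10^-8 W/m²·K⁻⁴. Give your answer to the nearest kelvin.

182 K

By the inverse-square law, S = 1360/4.60² = 64.27 W/m².
OLR = S(1−α)/4 = 12.52 W/m²; the top layer radiates at T_e = 121.9 K.
For an N-layer opaque stack, T_s⁴ = (N+1)T_e⁴, hence T_s = (5)^(1/4)×121.9 K = 182.3 K.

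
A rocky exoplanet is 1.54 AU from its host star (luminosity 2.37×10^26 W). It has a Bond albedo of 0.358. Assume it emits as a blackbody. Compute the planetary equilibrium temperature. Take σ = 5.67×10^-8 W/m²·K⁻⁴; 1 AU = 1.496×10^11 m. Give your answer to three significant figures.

Orbital distance: d = 1.54 AU = 2.304×10^11 m.
S = L/(4πd²) = 355.3 W/m².
Averaging over the sphere, the absorbed flux is S(1−α)/4 = 57.03 W/m².
In equilibrium σT⁴ equals this, so T = 178.1 K.

178 K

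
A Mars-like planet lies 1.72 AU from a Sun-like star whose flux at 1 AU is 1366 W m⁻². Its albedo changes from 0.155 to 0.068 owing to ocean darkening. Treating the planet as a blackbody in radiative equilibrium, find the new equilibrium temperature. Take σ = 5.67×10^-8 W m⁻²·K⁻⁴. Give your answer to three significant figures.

Flux at the orbit: S = 1366/(1.72)² = 461.7 W m⁻².
New equilibrium: T₂ = [(1−0.068)·461.7/(4σ)]^(1/4) = 208.7 K.

209 K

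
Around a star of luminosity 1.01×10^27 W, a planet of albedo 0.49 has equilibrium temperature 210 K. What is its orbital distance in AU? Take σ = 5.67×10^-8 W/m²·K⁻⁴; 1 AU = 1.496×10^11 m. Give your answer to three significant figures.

2.04 AU

The flux needed for this T is 4σT⁴/(1−0.49) = 864.9 W/m².
From L = 4πd²S, d = √(1.01×10^27/(4π·864.9)) = 3.048×10^11 m = 2.038 AU.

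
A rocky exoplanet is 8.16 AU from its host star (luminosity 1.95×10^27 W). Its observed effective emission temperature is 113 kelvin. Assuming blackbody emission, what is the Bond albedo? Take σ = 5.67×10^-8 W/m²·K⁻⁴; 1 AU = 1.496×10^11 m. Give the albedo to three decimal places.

0.645

Orbital distance: d = 8.16 AU = 1.221×10^12 m.
Spreading L over a sphere of radius d: S = 1.95×10^27/(4π·1.22×10^12²) = 104.1 W/m².
From σT⁴ = S(1−α)/4 we invert for α: 1−α = 4σT⁴/S.
4σT⁴ = 4·5.67×10⁻⁸·(113)⁴ = 36.98 W/m².
1−α = 36.98/104.1 = 0.3551, so α = 0.6449.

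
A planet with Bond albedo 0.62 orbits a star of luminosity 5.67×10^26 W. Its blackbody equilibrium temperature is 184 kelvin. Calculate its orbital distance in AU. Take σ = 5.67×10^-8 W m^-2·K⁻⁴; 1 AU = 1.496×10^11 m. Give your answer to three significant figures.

1.72 AU

Energy balance gives S = 4σT⁴/(1−α) = 684.1 W m^-2.
S = L/(4πd²) → d = √(L/4πS) = √(5.67×10^26/(4π·684.1)) = 2.568×10^11 m = 1.717 AU.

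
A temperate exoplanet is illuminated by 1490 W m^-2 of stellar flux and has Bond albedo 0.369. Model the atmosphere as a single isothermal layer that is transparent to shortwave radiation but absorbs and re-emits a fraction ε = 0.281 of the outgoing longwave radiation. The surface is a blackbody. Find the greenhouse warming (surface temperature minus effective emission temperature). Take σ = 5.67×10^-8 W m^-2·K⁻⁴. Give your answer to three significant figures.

The planet radiates to space at T_e = [S(1−α)/(4σ)]^(1/4) = 253.7 K.
Surface balance with a leaky layer gives σT_s⁴ = σT_e⁴·2/(2−ε), so T_s = T_e·[2/(2−0.281)]^(1/4) = 263.5 K.
Greenhouse warming: T_s − T_e = 9.789 K.

9.79 K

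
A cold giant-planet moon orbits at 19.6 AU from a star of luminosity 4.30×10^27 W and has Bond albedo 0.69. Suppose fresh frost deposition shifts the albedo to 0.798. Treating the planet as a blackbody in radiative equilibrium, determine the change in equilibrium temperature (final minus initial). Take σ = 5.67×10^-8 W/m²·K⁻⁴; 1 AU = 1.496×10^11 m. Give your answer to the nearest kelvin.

-9 K

d = 19.6 × 1.496×10^11 m = 2.932×10^12 m.
S = L/(4πd²) = 39.80 W/m².
Before: T₁ = [39.80·0.31/(4σ)]^(1/4) = 85.88 K.
Final:   T₂ = [S(1−0.798)/(4σ)]^(1/4) = 77.16 K.
ΔT = T₂ − T₁ = -8.721 K.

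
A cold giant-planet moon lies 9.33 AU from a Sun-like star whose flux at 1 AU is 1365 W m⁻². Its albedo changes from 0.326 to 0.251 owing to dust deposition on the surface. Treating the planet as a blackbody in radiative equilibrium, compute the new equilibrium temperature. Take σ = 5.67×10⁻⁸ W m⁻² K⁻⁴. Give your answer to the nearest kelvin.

85 kelvin

Irradiance scales as 1/d², so S = 1365 W m⁻² × (1/9.33)² = 15.68 W m⁻².
New equilibrium: T₂ = [(1−0.251)·15.68/(4σ)]^(1/4) = 84.83 K.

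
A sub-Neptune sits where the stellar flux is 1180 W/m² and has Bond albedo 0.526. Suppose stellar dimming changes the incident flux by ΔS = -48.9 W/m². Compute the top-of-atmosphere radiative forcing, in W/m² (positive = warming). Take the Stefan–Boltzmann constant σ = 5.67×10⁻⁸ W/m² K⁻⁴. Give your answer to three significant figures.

ΔF = Δ[S(1−α)]/4 = (1−0.526)·-48.9/4 = -5.795 W/m².

-5.79 W/m²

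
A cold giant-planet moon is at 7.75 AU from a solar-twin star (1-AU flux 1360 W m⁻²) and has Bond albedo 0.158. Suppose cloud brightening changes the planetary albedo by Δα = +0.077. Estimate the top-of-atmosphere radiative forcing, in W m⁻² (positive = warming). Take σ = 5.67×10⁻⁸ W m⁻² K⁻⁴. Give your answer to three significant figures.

By the inverse-square law, S = 1360/7.75² = 22.64 W m⁻².
The change in absorbed flux is Δ[S(1−α)/4] = −SΔα/4 = -0.4359 W m⁻².

-0.436 W m⁻²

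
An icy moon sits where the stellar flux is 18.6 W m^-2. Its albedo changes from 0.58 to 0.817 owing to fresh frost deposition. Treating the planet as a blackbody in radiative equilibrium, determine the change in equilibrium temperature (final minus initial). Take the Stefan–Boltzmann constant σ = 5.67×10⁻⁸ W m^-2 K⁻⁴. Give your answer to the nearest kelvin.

Initial: T₁ = [S(1−0.58)/(4σ)]^(1/4) = 76.61 K.
With α = 0.817, T₂ = 62.24 K.
Change: 62.24 − 76.61 = -14.37 K.

-14 K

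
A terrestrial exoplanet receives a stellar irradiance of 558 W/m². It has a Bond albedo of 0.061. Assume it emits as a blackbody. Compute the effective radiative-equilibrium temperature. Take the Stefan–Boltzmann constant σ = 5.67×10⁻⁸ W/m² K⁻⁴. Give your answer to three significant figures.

Absorbed flux (global mean): S(1−α)/4 = 558.0·0.939/4 = 131.0 W/m².
Balancing against σT⁴: T = (131.0/5.67×10⁻⁸)^(1/4) = 219.2 K.

219 K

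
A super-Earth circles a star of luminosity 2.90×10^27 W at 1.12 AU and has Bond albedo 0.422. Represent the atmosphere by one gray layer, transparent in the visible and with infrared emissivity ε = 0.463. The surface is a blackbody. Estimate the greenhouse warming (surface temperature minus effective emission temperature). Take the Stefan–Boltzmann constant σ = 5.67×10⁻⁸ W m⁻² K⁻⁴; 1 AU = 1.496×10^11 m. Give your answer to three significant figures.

d = 1.12 × 1.496×10^11 m = 1.676×10^11 m.
Flux at the orbit: S = L/(4πd²) = 2.90×10^27/(4π·(1.68×10^11)²) = 8220 W m⁻².
At the top of the atmosphere, σT_e⁴ = S(1−α)/4 = 1188 W m⁻², giving T_e = 380.4 K.
For a single slab of emissivity ε, T_s⁴ = 2T_e⁴/(2−ε); thus T_s = 380.4·(1.301)^(1/4) = 406.3 K.
The atmosphere warms the surface by 25.89 K.

25.9 kelvin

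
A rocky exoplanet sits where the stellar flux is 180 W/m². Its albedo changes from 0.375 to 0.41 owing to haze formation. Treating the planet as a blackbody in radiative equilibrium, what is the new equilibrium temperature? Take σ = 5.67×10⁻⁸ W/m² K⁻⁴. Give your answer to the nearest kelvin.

147 kelvin

New equilibrium: T₂ = [(1−0.41)·180.0/(4σ)]^(1/4) = 147.1 K.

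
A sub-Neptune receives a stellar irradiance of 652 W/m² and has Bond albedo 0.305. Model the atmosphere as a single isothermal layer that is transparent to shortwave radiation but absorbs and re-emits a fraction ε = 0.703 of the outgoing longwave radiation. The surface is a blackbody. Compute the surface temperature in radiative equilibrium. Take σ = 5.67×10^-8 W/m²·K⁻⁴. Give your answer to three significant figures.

236 K

Effective emission temperature (TOA balance): σT_e⁴ = S(1−α)/4 = 113.3 W/m² → T_e = 211.4 K.
Surface balance with a leaky layer gives σT_s⁴ = σT_e⁴·2/(2−ε), so T_s = T_e·[2/(2−0.703)]^(1/4) = 235.6 K.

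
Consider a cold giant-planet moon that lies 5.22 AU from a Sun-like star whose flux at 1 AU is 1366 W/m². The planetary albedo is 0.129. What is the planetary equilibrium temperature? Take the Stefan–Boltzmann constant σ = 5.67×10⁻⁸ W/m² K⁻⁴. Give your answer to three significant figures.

118 kelvin

Irradiance scales as 1/d², so S = 1366 W/m² × (1/5.22)² = 50.13 W/m².
The planet absorbs (1−α)S over its disc πR² and re-emits over 4πR², so the mean absorbed flux is (1−0.129)·50.13/4 = 10.92 W/m².
In equilibrium σT⁴ equals this, so T = 117.8 K.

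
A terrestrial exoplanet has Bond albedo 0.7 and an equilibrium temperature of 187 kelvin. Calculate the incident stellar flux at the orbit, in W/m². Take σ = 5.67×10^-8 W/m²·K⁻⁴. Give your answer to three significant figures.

From S(1−α)/4 = σT⁴: S = 4σT⁴/(1−α).
The emitted flux is σT⁴ = 69.33 W/m².
So S = 4×69.33/(1−0.7) = 924.5 W/m².

924 W/m²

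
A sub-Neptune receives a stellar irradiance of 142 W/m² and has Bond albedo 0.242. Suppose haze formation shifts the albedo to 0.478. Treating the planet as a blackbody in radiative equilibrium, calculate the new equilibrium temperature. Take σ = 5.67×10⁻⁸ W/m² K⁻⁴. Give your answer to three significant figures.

New equilibrium: T₂ = [(1−0.478)·142.0/(4σ)]^(1/4) = 134.5 K.

134 K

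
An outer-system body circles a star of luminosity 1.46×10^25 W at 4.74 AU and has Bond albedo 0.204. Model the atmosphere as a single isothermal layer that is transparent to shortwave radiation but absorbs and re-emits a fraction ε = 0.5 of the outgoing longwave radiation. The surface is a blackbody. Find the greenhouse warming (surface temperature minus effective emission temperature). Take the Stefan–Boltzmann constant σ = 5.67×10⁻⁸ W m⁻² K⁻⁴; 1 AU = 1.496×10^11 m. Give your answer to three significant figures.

3.98 kelvin

Orbital distance: d = 4.74 AU = 7.091×10^11 m.
Flux at the orbit: S = L/(4πd²) = 1.46×10^25/(4π·(7.09×10^11)²) = 2.311 W m⁻².
At the top of the atmosphere, σT_e⁴ = S(1−α)/4 = 0.4598 W m⁻², giving T_e = 53.36 K.
Surface balance with a leaky layer gives σT_s⁴ = σT_e⁴·2/(2−ε), so T_s = T_e·[2/(2−0.5)]^(1/4) = 57.34 K.
T_s − T_e = 57.34 − 53.36 = 3.979 K.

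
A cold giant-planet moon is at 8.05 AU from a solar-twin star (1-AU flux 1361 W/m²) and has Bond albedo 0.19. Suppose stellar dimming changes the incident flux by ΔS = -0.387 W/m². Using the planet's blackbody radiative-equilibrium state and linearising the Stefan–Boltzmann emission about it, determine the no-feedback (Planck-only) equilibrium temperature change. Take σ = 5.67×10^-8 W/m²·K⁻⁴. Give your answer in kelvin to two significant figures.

Flux at the orbit: S = 1361/(8.05)² = 21.00 W/m².
The baseline emission temperature is T_e = 93.06 K.
TOA radiative forcing: ΔF = (1−α)ΔS/4 = 0.81·(-0.387)/4 = -0.07837 W/m².
The Planck feedback parameter is 4σT_e³ = 0.1828 W/m²/K.
ΔT₀ = ΔF/λ_P = -0.07837/0.1828 = -0.429 K.

-0.43 K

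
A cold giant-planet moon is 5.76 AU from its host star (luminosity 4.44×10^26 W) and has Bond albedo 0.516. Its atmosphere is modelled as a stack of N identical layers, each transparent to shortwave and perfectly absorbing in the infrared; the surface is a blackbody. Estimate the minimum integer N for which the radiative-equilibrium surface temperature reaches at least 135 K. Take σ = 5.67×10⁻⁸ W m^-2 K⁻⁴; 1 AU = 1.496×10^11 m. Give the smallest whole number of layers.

3

d = 5.76 × 1.496×10^11 m = 8.617×10^11 m.
S = L/(4πd²) = 47.58 W m^-2.
The effective emission temperature is T_e = [S(1−α)/(4σ)]^¼ = 100.4 K.
T_s = (N+1)^(1/4)·T_e ≥ 135 K requires N+1 ≥ (T_s/T_e)⁴ = (135/100.4)⁴ = 3.271.
The minimum whole number is N = 3.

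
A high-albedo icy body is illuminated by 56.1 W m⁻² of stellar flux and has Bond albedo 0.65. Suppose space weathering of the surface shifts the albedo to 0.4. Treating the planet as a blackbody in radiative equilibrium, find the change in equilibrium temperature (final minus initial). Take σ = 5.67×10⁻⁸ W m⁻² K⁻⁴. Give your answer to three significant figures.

13.9 K

Initial: T₁ = [S(1−0.65)/(4σ)]^(1/4) = 96.46 K.
With α = 0.4, T₂ = 110.4 K.
ΔT = T₂ − T₁ = 13.91 K.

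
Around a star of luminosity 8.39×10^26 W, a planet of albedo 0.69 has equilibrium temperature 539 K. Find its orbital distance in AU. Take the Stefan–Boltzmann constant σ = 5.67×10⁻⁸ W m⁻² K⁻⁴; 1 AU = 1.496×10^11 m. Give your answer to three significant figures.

The flux needed for this T is 4σT⁴/(1−0.69) = 61750 W m⁻².
Then d = [L/(4πS)]^(1/2) = 3.288×10^10 m, i.e. 0.2198 AU.

0.220 AU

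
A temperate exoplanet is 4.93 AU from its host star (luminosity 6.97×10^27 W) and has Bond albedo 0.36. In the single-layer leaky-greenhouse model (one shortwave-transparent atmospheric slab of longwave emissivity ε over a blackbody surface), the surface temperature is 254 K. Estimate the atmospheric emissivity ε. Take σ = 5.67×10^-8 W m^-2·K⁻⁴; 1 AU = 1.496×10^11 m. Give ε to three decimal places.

d = 4.93 × 1.496×10^11 m = 7.375×10^11 m.
Spreading L over a sphere of radius d: S = 6.97×10^27/(4π·7.38×10^11²) = 1020 W m^-2.
First, T_e = [1020·(1−0.36)/(4σ)]^(1/4) = 231.6 K.
Inverting T_s⁴ = 2T_e⁴/(2−ε): (T_e/T_s)⁴ = 0.6913, so ε = 2(1 − 0.6913) = 0.6174.

0.617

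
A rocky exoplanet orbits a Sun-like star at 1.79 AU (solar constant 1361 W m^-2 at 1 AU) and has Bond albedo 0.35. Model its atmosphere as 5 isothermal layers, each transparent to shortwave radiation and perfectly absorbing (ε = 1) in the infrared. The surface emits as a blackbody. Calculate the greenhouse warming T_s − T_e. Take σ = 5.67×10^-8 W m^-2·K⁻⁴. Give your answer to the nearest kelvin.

106 kelvin

By the inverse-square law, S = 1361/1.79² = 424.8 W m^-2.
OLR = S(1−α)/4 = 69.02 W m^-2; the top layer radiates at T_e = 186.8 K.
T_s = (N+1)^(1/4)·T_e = 292.3 K.
Warming: T_s − T_e = 105.6 K.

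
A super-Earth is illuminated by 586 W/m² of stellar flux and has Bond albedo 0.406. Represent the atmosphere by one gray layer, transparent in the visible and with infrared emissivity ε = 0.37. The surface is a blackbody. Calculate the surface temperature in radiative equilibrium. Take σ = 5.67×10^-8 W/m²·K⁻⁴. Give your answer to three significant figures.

Effective emission temperature (TOA balance): σT_e⁴ = S(1−α)/4 = 87.02 W/m² → T_e = 197.9 K.
Surface balance with a leaky layer gives σT_s⁴ = σT_e⁴·2/(2−ε), so T_s = T_e·[2/(2−0.37)]^(1/4) = 208.3 K.

208 K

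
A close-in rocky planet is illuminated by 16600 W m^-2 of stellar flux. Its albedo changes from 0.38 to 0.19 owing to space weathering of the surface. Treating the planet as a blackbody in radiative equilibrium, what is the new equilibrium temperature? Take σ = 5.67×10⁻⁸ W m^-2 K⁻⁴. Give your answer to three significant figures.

With the new albedo, S(1−α₂)/4 = 3362 W m^-2, so T₂ = 493.4 K.

493 kelvin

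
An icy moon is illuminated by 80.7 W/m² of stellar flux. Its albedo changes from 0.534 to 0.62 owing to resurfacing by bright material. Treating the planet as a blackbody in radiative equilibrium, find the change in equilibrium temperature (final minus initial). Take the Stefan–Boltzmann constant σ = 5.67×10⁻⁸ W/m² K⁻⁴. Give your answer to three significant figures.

With α = 0.534, T₁ = 113.5 K.
After:  T₂ = [80.70·0.38/(4σ)]^(1/4) = 107.8 K.
Change: 107.8 − 113.5 = -5.643 K.

-5.64 kelvin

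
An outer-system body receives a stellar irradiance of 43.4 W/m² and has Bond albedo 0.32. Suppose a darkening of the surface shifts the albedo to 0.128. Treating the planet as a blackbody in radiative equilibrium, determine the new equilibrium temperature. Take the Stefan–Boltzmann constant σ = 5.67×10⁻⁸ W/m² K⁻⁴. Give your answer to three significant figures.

With the new albedo, S(1−α₂)/4 = 9.461 W/m², so T₂ = 113.7 K.

114 K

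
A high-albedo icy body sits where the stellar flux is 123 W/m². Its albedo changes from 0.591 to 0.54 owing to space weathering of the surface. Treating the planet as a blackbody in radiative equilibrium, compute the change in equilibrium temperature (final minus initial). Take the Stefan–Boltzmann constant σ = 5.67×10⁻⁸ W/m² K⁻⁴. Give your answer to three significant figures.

With α = 0.591, T₁ = 122.0 K.
After:  T₂ = [123.0·0.46/(4σ)]^(1/4) = 125.7 K.
Change: 125.7 − 122.0 = 3.638 K.

3.64 kelvin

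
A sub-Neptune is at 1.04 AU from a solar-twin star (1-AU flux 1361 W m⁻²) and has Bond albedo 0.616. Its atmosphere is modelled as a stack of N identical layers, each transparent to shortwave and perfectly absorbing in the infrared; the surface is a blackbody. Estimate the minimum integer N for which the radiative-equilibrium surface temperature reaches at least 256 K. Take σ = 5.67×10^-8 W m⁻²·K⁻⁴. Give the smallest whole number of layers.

2

Irradiance scales as 1/d², so S = 1361 W m⁻² × (1/1.04)² = 1258 W m⁻².
The effective emission temperature is T_e = [S(1−α)/(4σ)]^¼ = 214.8 K.
Since T_s⁴ = (N+1)T_e⁴, we need N ≥ (T_s/T_e)⁴ − 1 = 1.016.
So N ≥ 1.016; the smallest integer is N = 2.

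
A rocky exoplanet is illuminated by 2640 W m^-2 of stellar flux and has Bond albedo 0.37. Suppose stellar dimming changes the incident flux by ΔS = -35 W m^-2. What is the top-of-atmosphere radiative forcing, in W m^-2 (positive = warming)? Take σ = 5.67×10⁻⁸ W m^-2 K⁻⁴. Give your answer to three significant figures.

ΔF = Δ[S(1−α)]/4 = (1−0.37)·-35/4 = -5.513 W m^-2.

-5.51 W m^-2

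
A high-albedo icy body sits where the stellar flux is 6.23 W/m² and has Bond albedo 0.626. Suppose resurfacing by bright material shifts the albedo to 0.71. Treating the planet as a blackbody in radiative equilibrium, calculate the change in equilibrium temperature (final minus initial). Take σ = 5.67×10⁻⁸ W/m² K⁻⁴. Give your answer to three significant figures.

Initial: T₁ = [S(1−0.626)/(4σ)]^(1/4) = 56.61 K.
With α = 0.71, T₂ = 53.13 K.
ΔT = T₂ − T₁ = -3.488 K.

-3.49 kelvin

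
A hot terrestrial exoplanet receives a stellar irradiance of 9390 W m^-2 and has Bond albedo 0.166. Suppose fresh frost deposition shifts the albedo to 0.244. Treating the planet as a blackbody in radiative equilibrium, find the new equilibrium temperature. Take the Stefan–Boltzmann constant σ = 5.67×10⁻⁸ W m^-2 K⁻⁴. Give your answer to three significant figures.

With the new albedo, S(1−α₂)/4 = 1775 W m^-2, so T₂ = 420.6 K.

421 kelvin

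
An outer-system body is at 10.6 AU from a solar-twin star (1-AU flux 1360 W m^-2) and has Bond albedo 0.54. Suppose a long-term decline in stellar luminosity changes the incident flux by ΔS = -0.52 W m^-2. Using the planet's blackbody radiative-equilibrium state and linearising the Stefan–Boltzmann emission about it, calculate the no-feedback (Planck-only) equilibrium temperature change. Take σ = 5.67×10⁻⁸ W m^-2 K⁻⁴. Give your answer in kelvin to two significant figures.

By the inverse-square law, S = 1360/10.6² = 12.10 W m^-2.
Unperturbed T_e = [12.10·(1−0.54)/(4σ)]^¼ = 70.39 K.
ΔF = Δ[S(1−α)]/4 = (1−0.54)·-0.52/4 = -0.05980 W m^-2.
Linearising σT⁴ gives d(σT⁴)/dT = 4σT_e³ = 0.07910 W m^-2 per K.
So ΔT₀ = -0.05980/0.07910 = -0.756 K.

-0.76 K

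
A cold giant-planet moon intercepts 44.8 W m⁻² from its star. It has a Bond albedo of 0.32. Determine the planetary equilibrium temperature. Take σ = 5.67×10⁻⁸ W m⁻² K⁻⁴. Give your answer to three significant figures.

The planet absorbs (1−α)S over its disc πR² and re-emits over 4πR², so the mean absorbed flux is (1−0.32)·44.80/4 = 7.616 W m⁻².
Set σT⁴ = 7.616 → T = (7.616/σ)^(1/4) = 107.7 K.

108 kelvin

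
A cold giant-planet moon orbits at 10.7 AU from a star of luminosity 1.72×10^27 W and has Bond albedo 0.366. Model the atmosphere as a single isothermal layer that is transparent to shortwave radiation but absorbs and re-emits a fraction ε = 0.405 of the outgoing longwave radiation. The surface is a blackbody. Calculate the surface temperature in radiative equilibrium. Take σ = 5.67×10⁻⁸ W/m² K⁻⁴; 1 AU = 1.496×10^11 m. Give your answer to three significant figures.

117 K

Orbital distance: d = 10.7 AU = 1.601×10^12 m.
Spreading L over a sphere of radius d: S = 1.72×10^27/(4π·1.60×10^12²) = 53.42 W/m².
The planet radiates to space at T_e = [S(1−α)/(4σ)]^(1/4) = 110.5 K.
The surface balance (absorbed SW + ε·downward IR = σT_s⁴) with T_a⁴ = T_s⁴/2 reduces to T_s = T_e·[2/(2−ε)]^¼ = 117.0 K.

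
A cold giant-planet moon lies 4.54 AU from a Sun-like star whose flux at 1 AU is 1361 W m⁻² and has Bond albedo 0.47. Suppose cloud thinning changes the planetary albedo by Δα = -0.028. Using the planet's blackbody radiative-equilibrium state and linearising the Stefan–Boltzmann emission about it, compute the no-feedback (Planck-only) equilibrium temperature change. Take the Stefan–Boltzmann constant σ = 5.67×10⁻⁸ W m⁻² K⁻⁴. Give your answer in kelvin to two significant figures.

Flux at the orbit: S = 1361/(4.54)² = 66.03 W m⁻².
The baseline emission temperature is T_e = 111.5 K.
TOA radiative forcing: ΔF = −S·Δα/4 = −66.03·(-0.028)/4 = 0.4622 W m⁻².
Planck response: λ_P = 4σT_e³ = 4·5.67×10⁻⁸·(111.5)³ = 0.3140 W m⁻²/K.
Hence the no-feedback warming is ΔF/(4σT_e³) = 1.47 K.

1.5 K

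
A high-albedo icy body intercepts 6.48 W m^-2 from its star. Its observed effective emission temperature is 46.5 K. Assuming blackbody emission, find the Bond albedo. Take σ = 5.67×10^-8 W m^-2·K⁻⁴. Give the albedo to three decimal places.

Energy balance: S(1−α)/4 = σT⁴, so 1−α = 4σT⁴/S.
σT⁴ = 0.2651 W m^-2, so 4σT⁴ = 1.060 W m^-2.
Hence α = 1 − 1.060/6.480 = 0.8364.

0.836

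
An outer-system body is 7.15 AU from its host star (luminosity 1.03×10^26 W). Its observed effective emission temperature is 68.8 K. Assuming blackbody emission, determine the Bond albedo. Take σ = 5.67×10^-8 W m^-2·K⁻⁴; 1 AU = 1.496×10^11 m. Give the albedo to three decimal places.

d = 7.15 × 1.496×10^11 m = 1.070×10^12 m.
S = L/(4πd²) = 7.164 W m^-2.
From σT⁴ = S(1−α)/4 we invert for α: 1−α = 4σT⁴/S.
4σT⁴ = 4·5.67×10⁻⁸·(68.8)⁴ = 5.082 W m^-2.
Hence α = 1 − 5.082/7.164 = 0.2907.

0.291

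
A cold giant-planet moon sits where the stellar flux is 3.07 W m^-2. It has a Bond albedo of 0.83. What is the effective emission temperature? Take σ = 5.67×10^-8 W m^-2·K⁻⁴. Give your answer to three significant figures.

The planet absorbs (1−α)S over its disc πR² and re-emits over 4πR², so the mean absorbed flux is (1−0.83)·3.070/4 = 0.1305 W m^-2.
Balancing against σT⁴: T = (0.1305/5.67×10⁻⁸)^(1/4) = 38.95 K.

38.9 kelvin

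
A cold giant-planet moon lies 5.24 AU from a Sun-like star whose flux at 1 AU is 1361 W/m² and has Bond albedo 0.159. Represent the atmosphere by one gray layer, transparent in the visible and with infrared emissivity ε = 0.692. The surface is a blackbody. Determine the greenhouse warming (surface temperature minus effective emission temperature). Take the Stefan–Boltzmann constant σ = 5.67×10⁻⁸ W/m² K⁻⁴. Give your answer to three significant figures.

13.0 K

By the inverse-square law, S = 1361/5.24² = 49.57 W/m².
The planet radiates to space at T_e = [S(1−α)/(4σ)]^(1/4) = 116.4 K.
The surface balance (absorbed SW + ε·downward IR = σT_s⁴) with T_a⁴ = T_s⁴/2 reduces to T_s = T_e·[2/(2−ε)]^¼ = 129.5 K.
The atmosphere warms the surface by 13.04 K.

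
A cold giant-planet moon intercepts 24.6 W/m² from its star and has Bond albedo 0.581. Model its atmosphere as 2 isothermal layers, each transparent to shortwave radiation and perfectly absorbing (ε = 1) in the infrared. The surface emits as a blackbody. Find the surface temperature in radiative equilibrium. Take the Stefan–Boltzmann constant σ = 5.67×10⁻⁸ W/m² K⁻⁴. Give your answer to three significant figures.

108 kelvin

The effective emission temperature is T_e = [S(1−α)/(4σ)]^¼ = 82.11 K.
Layer-by-layer balance gives σT_s⁴ = (N+1)σT_e⁴, so T_s = 3^¼·82.11 = 108.1 K.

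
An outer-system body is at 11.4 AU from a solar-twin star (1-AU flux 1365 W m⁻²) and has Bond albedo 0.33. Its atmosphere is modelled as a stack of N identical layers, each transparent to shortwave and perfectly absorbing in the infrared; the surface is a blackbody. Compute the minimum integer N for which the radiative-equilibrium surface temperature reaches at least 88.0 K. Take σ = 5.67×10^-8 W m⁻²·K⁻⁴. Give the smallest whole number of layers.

Irradiance scales as 1/d², so S = 1365 W m⁻² × (1/11.4)² = 10.50 W m⁻².
Top-of-atmosphere balance: σT_e⁴ = S(1−α)/4 = 1.759 W m⁻² → T_e = 74.63 K.
T_s = (N+1)^(1/4)·T_e ≥ 88.0 K requires N+1 ≥ (T_s/T_e)⁴ = (88.0/74.63)⁴ = 1.933.
The minimum whole number is N = 1.

1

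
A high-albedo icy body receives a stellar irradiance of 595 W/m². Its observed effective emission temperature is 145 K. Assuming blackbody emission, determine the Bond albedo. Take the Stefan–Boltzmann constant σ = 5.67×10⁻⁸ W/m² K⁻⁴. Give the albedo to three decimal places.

0.832

Energy balance: S(1−α)/4 = σT⁴, so 1−α = 4σT⁴/S.
σT⁴ = 25.06 W/m², so 4σT⁴ = 100.3 W/m².
Hence α = 1 − 100.3/595.0 = 0.8315.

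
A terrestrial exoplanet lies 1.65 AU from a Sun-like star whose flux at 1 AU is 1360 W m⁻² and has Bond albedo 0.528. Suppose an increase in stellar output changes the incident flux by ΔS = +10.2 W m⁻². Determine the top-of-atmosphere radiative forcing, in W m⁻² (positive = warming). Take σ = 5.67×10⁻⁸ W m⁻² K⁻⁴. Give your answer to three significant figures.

1.20 W m⁻²

Flux at the orbit: S = 1360/(1.65)² = 499.5 W m⁻².
Only a fraction (1−α) is absorbed and it's spread over 4πR², so ΔF = (1−α)ΔS/4 = 1.204 W m⁻².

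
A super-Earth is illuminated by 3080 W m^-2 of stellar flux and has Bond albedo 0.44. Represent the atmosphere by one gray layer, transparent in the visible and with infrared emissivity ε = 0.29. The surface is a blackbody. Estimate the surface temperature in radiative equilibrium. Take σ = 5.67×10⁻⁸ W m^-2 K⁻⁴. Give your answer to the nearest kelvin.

307 kelvin

The planet radiates to space at T_e = [S(1−α)/(4σ)]^(1/4) = 295.3 K.
Surface balance with a leaky layer gives σT_s⁴ = σT_e⁴·2/(2−ε), so T_s = T_e·[2/(2−0.29)]^(1/4) = 307.1 K.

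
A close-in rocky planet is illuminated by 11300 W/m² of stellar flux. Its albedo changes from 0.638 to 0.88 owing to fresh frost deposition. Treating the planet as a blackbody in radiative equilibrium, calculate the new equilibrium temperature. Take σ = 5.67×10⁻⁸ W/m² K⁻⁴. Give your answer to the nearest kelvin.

New equilibrium: T₂ = [(1−0.88)·11300/(4σ)]^(1/4) = 278.1 K.

278 kelvin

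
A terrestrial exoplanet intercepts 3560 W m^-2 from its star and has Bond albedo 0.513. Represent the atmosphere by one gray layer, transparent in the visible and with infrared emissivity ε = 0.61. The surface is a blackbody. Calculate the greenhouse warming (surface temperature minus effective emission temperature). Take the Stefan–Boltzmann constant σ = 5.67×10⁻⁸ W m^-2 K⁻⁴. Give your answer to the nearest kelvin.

The planet radiates to space at T_e = [S(1−α)/(4σ)]^(1/4) = 295.7 K.
The surface balance (absorbed SW + ε·downward IR = σT_s⁴) with T_a⁴ = T_s⁴/2 reduces to T_s = T_e·[2/(2−ε)]^¼ = 323.8 K.
The atmosphere warms the surface by 28.16 K.

28 K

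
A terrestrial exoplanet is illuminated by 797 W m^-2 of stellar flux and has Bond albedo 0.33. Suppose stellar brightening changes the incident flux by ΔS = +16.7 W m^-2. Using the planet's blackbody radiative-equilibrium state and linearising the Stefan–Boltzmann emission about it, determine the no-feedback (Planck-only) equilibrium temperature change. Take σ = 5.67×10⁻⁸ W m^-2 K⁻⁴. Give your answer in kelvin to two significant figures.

Reference equilibrium: T_e = [S(1−α)/(4σ)]^(1/4) = 220.3 K.
ΔF = Δ[S(1−α)]/4 = (1−0.33)·+16.7/4 = 2.797 W m^-2.
Planck response: λ_P = 4σT_e³ = 4·5.67×10⁻⁸·(220.3)³ = 2.424 W m^-2/K.
Hence the no-feedback warming is ΔF/(4σT_e³) = 1.15 K.

1.2 kelvin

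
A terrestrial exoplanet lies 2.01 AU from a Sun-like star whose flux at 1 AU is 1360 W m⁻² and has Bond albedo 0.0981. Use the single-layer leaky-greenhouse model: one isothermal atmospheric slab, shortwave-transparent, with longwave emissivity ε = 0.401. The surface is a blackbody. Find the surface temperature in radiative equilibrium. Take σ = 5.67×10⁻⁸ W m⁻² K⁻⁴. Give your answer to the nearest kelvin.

Irradiance scales as 1/d², so S = 1360 W m⁻² × (1/2.01)² = 336.6 W m⁻².
Effective emission temperature (TOA balance): σT_e⁴ = S(1−α)/4 = 75.90 W m⁻² → T_e = 191.3 K.
Surface balance with a leaky layer gives σT_s⁴ = σT_e⁴·2/(2−ε), so T_s = T_e·[2/(2−0.401)]^(1/4) = 202.3 K.

202 kelvin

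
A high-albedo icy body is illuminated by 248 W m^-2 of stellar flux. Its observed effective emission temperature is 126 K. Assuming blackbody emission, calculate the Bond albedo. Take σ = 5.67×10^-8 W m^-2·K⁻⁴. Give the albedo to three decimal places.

From σT⁴ = S(1−α)/4 we invert for α: 1−α = 4σT⁴/S.
σT⁴ = 14.29 W m^-2, so 4σT⁴ = 57.16 W m^-2.
1−α = 57.16/248.0 = 0.2305, so α = 0.7695.

0.769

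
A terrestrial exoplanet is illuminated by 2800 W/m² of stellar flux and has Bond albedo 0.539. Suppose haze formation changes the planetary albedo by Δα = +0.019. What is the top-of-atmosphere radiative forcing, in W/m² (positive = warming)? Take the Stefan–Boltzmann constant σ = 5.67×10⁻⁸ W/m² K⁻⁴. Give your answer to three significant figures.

-13.3 W/m²

TOA radiative forcing: ΔF = −S·Δα/4 = −2800·(+0.019)/4 = -13.30 W/m².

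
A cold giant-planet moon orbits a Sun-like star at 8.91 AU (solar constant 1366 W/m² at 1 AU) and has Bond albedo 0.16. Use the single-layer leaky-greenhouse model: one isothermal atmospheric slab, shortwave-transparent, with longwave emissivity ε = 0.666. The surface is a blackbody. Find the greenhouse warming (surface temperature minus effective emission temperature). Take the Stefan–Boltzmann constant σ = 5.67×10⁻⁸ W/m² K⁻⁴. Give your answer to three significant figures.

9.52 kelvin

By the inverse-square law, S = 1366/8.91² = 17.21 W/m².
Effective emission temperature (TOA balance): σT_e⁴ = S(1−α)/4 = 3.613 W/m² → T_e = 89.35 K.
For a single slab of emissivity ε, T_s⁴ = 2T_e⁴/(2−ε); thus T_s = 89.35·(1.499)^(1/4) = 98.87 K.
T_s − T_e = 98.87 − 89.35 = 9.519 K.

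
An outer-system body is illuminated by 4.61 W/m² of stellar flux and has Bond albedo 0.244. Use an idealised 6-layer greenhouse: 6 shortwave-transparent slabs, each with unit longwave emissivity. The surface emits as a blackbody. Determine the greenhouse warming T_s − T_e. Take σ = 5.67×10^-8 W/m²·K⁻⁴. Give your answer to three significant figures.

39.2 K

The effective emission temperature is T_e = [S(1−α)/(4σ)]^¼ = 62.61 K.
Surface: T_s = (7)^¼·T_e = 101.8 K.
Warming: T_s − T_e = 39.23 K.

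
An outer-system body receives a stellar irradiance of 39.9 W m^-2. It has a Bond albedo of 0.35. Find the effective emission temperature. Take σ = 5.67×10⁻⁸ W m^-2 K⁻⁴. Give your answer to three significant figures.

103 K

Averaging over the sphere, the absorbed flux is S(1−α)/4 = 6.484 W m^-2.
Balancing against σT⁴: T = (6.484/5.67×10⁻⁸)^(1/4) = 103.4 K.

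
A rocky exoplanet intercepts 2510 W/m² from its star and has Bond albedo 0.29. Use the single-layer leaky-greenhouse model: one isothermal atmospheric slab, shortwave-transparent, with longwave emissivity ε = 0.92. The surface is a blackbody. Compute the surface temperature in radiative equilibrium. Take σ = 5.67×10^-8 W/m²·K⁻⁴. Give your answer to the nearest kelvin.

The planet radiates to space at T_e = [S(1−α)/(4σ)]^(1/4) = 297.7 K.
The surface balance (absorbed SW + ε·downward IR = σT_s⁴) with T_a⁴ = T_s⁴/2 reduces to T_s = T_e·[2/(2−ε)]^¼ = 347.3 K.

347 kelvin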